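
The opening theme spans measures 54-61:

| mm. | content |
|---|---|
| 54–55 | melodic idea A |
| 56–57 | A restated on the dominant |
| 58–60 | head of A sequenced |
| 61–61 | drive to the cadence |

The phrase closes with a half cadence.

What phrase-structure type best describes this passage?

Basic idea (mm. 54–55) + its repetition (measures 56–57) form the presentation; fragmentation and cadence (mm. 58-61) form the continuation — the 8-bar whole is a sentence.

sentence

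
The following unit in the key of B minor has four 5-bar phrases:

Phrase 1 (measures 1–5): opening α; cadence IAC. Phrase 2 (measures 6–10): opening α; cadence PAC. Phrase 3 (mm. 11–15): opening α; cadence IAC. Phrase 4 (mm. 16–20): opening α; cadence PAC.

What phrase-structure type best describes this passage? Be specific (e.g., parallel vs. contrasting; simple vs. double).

The cadence pattern IAC–PAC–IAC–PAC is weak–strong twice, and phrases 3–4 restate phrases 1–2: a period heard twice, not a double period (which would end weakly at phrase 2).

repeated period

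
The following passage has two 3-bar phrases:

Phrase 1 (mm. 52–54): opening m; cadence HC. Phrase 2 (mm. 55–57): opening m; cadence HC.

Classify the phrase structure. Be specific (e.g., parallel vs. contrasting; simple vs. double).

Both phrases have the same opening (m) and the same cadence (half cadence): the second is a restatement, not a consequent, so this is a repeated phrase rather than a period.

repeated phrase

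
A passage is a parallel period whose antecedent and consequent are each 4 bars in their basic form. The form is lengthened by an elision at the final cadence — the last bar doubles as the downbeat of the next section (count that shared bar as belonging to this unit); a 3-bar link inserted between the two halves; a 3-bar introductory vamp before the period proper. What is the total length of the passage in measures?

Basic parallel period: 4 + 4 = 8 bars.
8 (basic form) + 3 (link) + 3 (introduction) = 14.
The elision shares a bar with the next section but does not change this unit's count.

14 measures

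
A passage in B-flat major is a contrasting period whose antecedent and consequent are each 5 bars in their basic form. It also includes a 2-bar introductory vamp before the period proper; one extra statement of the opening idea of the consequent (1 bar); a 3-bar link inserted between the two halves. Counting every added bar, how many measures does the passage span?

16 measures

Basic contrasting period: 5 + 5 = 10 bars.
10 (basic form) + 2 (introduction) + 1 (extra statement) + 3 (link) = 16.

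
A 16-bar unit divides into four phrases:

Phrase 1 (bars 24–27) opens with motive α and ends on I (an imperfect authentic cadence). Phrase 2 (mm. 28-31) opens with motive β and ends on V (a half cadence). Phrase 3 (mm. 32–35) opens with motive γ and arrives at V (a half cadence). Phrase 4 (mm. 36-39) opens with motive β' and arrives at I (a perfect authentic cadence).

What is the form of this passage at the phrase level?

Four phrases in two halves: the first half (measures 24–31) ends with a half cadence, the second (measures 32-39) with a perfect authentic cadence — a large antecedent–consequent pair, i.e. a double period.
Phrase 3 begins with different material from phrase 1, making it contrasting.

contrasting double period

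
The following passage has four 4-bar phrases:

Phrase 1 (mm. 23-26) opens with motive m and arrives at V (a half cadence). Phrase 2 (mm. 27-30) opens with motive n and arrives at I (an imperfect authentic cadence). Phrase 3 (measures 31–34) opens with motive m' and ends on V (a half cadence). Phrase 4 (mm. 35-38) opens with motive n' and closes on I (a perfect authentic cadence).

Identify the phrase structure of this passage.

parallel double period

Four phrases in two halves: the first half (measures 23-30) ends with an imperfect authentic cadence, the second (measures 31–38) with a perfect authentic cadence — a large antecedent–consequent pair, i.e. a double period.
Phrase 3 begins with the same material as phrase 1, making it parallel.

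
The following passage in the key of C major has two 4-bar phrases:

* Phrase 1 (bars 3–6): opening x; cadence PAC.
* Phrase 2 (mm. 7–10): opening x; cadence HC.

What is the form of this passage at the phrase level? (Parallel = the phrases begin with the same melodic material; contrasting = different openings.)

phrase group

The second phrase closes with a half cadence, which is not stronger than the first phrase's perfect authentic cadence; without a weak→strong cadential pair there is no antecedent–consequent relationship, so this is a phrase group rather than a period.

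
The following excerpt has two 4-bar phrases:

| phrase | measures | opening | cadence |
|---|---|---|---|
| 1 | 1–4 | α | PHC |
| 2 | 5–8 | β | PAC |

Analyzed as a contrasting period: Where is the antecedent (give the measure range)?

The antecedent is the phrase ending with the weaker cadence (Phrygian half cadence, phrase 1) and the consequent the one ending more conclusively (perfect authentic cadence, phrase 2); the antecedent is mm. 1-4.

measures 1–4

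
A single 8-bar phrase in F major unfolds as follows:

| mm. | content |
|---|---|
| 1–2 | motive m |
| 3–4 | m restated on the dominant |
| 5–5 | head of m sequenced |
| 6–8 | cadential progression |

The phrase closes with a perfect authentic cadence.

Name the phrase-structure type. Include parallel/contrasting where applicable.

sentence

Basic idea (mm. 1–2) + its repetition (mm. 3–4) form the presentation; fragmentation and cadence (measures 5–8) form the continuation — the 8-bar whole is a sentence.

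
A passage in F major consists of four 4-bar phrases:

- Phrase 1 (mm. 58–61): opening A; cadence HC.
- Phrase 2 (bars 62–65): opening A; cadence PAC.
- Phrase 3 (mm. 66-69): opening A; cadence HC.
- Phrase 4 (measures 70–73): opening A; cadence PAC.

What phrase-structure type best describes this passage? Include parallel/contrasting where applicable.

The cadence pattern HC–PAC–HC–PAC is weak–strong twice, and phrases 3–4 restate phrases 1–2: a period heard twice, not a double period (which would end weakly at phrase 2).

repeated period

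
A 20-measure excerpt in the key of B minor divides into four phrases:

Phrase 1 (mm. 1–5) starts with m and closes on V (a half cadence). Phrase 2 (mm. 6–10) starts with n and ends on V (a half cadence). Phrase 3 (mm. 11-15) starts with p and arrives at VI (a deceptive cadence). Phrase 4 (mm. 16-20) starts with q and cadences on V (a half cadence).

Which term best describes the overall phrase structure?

Phrase 4 ends with a half cadence, no stronger than phrase 2's half cadence, so the four phrases do not form a double period; nor do phrases 3–4 duplicate 1–2, so it is not a repeated period. With no phrase reaching a conclusive cadence, the passage is a phrase group.

phrase group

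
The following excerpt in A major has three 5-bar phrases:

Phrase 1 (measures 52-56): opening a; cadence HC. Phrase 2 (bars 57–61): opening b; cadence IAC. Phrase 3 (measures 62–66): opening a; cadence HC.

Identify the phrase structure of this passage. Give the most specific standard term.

The final phrase closes with a half cadence, which is not stronger than the preceding imperfect authentic cadence; the 3 phrases lack an overall antecedent–consequent design and so form a phrase group.

phrase group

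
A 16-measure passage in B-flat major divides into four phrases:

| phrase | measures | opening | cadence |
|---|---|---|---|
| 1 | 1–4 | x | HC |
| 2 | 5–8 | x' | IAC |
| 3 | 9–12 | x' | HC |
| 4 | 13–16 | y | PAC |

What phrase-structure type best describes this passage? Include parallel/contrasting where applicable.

Four phrases in two halves: the first half (measures 1-8) ends with an imperfect authentic cadence, the second (bars 9–16) with a perfect authentic cadence — a large antecedent–consequent pair, i.e. a double period.
Phrase 3 begins with the same material as phrase 1, making it parallel.

parallel double period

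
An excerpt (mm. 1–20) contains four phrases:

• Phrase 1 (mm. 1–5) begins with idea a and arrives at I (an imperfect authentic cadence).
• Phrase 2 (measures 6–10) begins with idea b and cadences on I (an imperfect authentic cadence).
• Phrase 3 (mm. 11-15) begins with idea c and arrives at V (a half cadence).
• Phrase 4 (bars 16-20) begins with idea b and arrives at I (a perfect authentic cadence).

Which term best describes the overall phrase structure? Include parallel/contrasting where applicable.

Four phrases in two halves: the first half (measures 1–10) ends with an imperfect authentic cadence, the second (mm. 11-20) with a perfect authentic cadence — a large antecedent–consequent pair, i.e. a double period.
Phrase 3 begins with different material from phrase 1, making it contrasting.

contrasting double period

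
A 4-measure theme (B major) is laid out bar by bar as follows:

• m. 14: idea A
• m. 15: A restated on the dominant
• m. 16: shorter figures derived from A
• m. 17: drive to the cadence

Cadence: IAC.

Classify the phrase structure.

Basic idea (bar 14) + its repetition (m. 15) form the presentation; fragmentation and cadence (mm. 16–17) form the continuation — the 4-bar whole is a sentence.

sentence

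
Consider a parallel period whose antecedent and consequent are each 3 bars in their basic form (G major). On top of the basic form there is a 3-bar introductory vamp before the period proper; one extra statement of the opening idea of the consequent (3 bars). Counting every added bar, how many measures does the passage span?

12 measures

Basic parallel period: 3 + 3 = 6 bars.
6 (basic form) + 3 (introduction) + 3 (extra statement) = 12.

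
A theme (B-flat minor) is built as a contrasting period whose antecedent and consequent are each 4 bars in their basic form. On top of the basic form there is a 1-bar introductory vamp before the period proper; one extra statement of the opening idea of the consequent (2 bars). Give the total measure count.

11 measures

Basic contrasting period: 4 + 4 = 8 bars.
8 (basic form) + 1 (introduction) + 2 (extra statement) = 11.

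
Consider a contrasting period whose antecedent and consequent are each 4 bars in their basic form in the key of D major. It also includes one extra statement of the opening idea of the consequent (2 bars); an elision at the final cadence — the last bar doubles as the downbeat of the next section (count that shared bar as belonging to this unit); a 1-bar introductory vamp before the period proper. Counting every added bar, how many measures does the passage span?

Basic contrasting period: 4 + 4 = 8 bars.
8 (basic form) + 2 (extra statement) + 1 (introduction) = 11.
The elision shares a bar with the next section but does not change this unit's count.

11 measures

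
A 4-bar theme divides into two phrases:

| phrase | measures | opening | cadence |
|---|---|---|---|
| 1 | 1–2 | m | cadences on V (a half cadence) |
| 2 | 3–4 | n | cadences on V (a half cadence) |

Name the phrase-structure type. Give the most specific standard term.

The second phrase closes with a half cadence, which is not stronger than the first phrase's half cadence; without a weak→strong cadential pair there is no antecedent–consequent relationship, so this is a phrase group rather than a period.

phrase group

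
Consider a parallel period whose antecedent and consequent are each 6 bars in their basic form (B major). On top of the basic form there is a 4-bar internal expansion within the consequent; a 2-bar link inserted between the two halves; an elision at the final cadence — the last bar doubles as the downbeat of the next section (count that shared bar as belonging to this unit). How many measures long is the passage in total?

Basic parallel period: 6 + 6 = 12 bars.
12 (basic form) + 4 (internal expansion) + 2 (link) = 18.
The elision shares a bar with the next section but does not change this unit's count.

18 measures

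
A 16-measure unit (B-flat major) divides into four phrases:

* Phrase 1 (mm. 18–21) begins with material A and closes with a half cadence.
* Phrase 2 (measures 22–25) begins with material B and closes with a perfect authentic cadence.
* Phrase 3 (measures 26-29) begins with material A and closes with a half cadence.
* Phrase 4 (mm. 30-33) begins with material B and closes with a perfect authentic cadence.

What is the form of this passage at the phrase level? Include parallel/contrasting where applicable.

repeated period

The cadence pattern HC–PAC–HC–PAC is weak–strong twice, and phrases 3–4 restate phrases 1–2: a period heard twice, not a double period (which would end weakly at phrase 2).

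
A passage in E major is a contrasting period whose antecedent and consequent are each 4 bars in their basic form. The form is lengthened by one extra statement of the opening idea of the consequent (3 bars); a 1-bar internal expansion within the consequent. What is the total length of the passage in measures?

Basic contrasting period: 4 + 4 = 8 bars.
8 (basic form) + 3 (extra statement) + 1 (internal expansion) = 12.

12 measures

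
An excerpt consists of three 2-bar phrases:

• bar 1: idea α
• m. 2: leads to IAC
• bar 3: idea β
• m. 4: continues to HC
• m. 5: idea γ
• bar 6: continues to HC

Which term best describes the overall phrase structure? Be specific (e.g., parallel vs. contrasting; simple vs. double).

phrase group

The final phrase closes with a half cadence, which is not stronger than the preceding half cadence; the 3 phrases lack an overall antecedent–consequent design and so form a phrase group.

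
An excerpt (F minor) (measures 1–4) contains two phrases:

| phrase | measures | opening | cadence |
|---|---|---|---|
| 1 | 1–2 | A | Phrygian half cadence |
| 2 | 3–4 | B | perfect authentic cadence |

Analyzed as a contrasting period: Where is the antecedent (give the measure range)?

measures 1–2

The antecedent is the phrase ending with the weaker cadence (Phrygian half cadence, phrase 1) and the consequent the one ending more conclusively (perfect authentic cadence, phrase 2); the antecedent is measures 1-2.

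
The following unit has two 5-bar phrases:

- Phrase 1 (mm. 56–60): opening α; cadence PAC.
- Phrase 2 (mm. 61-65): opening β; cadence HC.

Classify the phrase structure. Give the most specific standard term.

The second phrase closes with a half cadence, which is not stronger than the first phrase's perfect authentic cadence; without a weak→strong cadential pair there is no antecedent–consequent relationship, so this is a phrase group rather than a period.

phrase group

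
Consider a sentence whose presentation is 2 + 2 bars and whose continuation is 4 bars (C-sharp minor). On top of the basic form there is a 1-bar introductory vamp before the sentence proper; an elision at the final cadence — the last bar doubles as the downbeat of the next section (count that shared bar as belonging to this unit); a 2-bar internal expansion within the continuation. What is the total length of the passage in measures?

Basic sentence: 2 + 2 + 4 = 8 bars.
8 (basic form) + 1 (introduction) + 2 (internal expansion) = 11.
The elision shares a bar with the next section but does not change this unit's count.

11 measures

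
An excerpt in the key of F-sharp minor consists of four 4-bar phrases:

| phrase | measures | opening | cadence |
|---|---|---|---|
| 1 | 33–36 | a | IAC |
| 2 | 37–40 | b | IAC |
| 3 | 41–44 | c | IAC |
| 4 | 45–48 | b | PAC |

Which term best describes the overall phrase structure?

Four phrases in two halves: the first half (mm. 33–40) ends with an imperfect authentic cadence, the second (measures 41-48) with a perfect authentic cadence — a large antecedent–consequent pair, i.e. a double period.
Phrase 3 begins with different material from phrase 1, making it contrasting.

contrasting double period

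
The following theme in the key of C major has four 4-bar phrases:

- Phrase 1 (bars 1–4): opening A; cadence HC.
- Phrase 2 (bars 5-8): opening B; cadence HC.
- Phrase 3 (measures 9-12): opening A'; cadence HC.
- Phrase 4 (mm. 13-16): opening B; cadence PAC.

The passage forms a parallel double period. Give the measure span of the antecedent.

measures 1–8

In a double period the first pair of phrases (ending half cadence) is the large antecedent and the second pair (ending perfect authentic cadence) is the large consequent; the antecedent is measures 1–8.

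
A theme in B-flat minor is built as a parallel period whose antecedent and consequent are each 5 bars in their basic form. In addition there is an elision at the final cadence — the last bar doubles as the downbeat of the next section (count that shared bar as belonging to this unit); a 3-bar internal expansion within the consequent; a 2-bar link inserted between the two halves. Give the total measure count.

15 measures

Basic parallel period: 5 + 5 = 10 bars.
10 (basic form) + 3 (internal expansion) + 2 (link) = 15.
The elision shares a bar with the next section but does not change this unit's count.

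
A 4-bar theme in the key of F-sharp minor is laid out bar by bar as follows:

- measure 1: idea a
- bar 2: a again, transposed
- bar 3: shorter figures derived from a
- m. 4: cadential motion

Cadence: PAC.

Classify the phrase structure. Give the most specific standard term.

sentence

Basic idea (m. 1) + its repetition (m. 2) form the presentation; fragmentation and cadence (measures 3–4) form the continuation — the 4-bar whole is a sentence.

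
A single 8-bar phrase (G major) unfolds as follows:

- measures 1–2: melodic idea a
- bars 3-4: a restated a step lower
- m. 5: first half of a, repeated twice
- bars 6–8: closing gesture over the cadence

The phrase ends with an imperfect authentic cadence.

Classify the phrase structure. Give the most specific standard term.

sentence

Basic idea (mm. 1-2) + its repetition (bars 3–4) form the presentation; fragmentation and cadence (mm. 5–8) form the continuation — the 8-bar whole is a sentence.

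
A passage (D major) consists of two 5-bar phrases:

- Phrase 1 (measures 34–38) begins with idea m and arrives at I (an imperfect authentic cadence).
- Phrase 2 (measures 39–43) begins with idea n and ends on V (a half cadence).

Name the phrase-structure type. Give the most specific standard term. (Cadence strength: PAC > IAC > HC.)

The second phrase closes with a half cadence, which is not stronger than the first phrase's imperfect authentic cadence; without a weak→strong cadential pair there is no antecedent–consequent relationship, so this is a phrase group rather than a period.

phrase group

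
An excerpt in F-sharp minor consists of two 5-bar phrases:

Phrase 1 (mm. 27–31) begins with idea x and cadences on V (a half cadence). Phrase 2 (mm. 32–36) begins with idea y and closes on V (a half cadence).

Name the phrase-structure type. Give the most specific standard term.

The second phrase closes with a half cadence, which is not stronger than the first phrase's half cadence; without a weak→strong cadential pair there is no antecedent–consequent relationship, so this is a phrase group rather than a period.

phrase group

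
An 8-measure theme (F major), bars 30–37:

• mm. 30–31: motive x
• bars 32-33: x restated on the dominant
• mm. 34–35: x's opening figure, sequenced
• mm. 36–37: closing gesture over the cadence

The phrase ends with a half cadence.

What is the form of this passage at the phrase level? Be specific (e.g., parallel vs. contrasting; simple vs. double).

sentence

Basic idea (mm. 30-31) + its repetition (mm. 32-33) form the presentation; fragmentation and cadence (bars 34-37) form the continuation — the 8-bar whole is a sentence.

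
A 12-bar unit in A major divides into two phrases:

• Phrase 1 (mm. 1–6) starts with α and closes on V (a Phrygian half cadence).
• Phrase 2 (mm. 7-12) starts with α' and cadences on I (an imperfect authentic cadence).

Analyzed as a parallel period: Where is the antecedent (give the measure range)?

measures 1–6

The antecedent is the phrase ending with the weaker cadence (Phrygian half cadence, phrase 1) and the consequent the one ending more conclusively (imperfect authentic cadence, phrase 2); the antecedent is measures 1–6.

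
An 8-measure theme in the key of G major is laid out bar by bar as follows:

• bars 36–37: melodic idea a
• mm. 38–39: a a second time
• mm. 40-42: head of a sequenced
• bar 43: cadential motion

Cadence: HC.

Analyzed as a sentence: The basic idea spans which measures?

The presentation of a sentence is the basic idea (bars 36-37) plus its repetition (bars 38–39); the basic idea is therefore mm. 36–37.

measures 36–37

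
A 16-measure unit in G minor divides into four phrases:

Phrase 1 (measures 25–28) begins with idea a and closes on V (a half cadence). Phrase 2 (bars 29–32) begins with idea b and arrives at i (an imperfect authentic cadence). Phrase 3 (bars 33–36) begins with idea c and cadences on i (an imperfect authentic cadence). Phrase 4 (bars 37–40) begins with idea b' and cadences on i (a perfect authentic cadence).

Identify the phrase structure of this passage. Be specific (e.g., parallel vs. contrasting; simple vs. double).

contrasting double period

Four phrases in two halves: the first half (bars 25–32) ends with an imperfect authentic cadence, the second (mm. 33-40) with a perfect authentic cadence — a large antecedent–consequent pair, i.e. a double period.
Phrase 3 begins with different material from phrase 1, making it contrasting.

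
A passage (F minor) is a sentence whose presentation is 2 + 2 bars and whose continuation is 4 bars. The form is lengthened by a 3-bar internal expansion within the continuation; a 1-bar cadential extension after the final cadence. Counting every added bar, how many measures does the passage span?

Basic sentence: 2 + 2 + 4 = 8 bars.
8 (basic form) + 3 (internal expansion) + 1 (cadential extension) = 12.

12 measures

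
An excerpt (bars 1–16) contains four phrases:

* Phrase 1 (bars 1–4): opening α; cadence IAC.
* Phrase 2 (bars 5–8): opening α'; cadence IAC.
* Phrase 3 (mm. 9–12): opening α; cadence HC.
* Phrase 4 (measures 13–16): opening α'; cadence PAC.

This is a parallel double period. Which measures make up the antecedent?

measures 1–8

In a double period the first pair of phrases (ending imperfect authentic cadence) is the large antecedent and the second pair (ending perfect authentic cadence) is the large consequent; the antecedent is measures 1–8.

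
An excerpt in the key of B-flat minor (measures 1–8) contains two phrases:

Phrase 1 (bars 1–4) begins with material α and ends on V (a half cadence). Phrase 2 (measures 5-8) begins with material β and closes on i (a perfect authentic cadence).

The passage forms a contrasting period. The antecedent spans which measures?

The antecedent is the phrase ending with the weaker cadence (half cadence, phrase 1) and the consequent the one ending more conclusively (perfect authentic cadence, phrase 2); the antecedent is mm. 1–4.

measures 1–4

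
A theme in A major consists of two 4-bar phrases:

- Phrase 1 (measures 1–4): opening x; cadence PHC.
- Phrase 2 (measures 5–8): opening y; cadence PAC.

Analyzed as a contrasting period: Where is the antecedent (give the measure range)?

measures 1–4

The antecedent is the phrase ending with the weaker cadence (Phrygian half cadence, phrase 1) and the consequent the one ending more conclusively (perfect authentic cadence, phrase 2); the antecedent is mm. 1-4.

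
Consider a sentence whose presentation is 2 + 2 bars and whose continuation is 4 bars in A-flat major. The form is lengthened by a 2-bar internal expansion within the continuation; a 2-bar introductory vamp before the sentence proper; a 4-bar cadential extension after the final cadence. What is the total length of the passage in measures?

16 measures

Basic sentence: 2 + 2 + 4 = 8 bars.
8 (basic form) + 2 (internal expansion) + 2 (introduction) + 4 (cadential extension) = 16.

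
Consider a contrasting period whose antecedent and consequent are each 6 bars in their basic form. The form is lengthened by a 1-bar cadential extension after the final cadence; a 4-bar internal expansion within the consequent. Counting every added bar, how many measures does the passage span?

Basic contrasting period: 6 + 6 = 12 bars.
12 (basic form) + 1 (cadential extension) + 4 (internal expansion) = 17.

17 measures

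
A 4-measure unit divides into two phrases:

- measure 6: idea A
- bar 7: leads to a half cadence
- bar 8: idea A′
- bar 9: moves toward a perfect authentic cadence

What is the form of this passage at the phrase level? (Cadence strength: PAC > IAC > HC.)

Phrase 1 ends with a half cadence (weaker) and phrase 2 with a perfect authentic cadence (stronger): antecedent + consequent = a period.
The two phrases open with the same material (A / A′), so the period is parallel.

parallel period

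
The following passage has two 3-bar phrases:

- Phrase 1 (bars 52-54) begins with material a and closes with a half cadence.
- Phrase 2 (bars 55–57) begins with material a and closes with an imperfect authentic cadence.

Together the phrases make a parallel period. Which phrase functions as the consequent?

The phrase ending with the weaker cadence (half cadence) is the antecedent; the one ending more conclusively (imperfect authentic cadence) is the consequent. The consequent is phrase 2.

phrase 2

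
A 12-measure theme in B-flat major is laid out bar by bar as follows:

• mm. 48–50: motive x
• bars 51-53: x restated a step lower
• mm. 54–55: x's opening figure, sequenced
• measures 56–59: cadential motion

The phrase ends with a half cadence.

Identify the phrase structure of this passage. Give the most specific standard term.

sentence

Basic idea (mm. 48-50) + its repetition (mm. 51-53) form the presentation; fragmentation and cadence (measures 54–59) form the continuation — the 12-bar whole is a sentence.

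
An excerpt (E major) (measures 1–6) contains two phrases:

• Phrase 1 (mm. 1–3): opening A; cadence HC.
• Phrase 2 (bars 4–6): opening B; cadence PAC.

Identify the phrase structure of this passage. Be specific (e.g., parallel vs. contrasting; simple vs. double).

contrasting period

Phrase 1 ends with a half cadence (weaker) and phrase 2 with a perfect authentic cadence (stronger): antecedent + consequent = a period.
The two phrases open with different material (A / B), so the period is contrasting.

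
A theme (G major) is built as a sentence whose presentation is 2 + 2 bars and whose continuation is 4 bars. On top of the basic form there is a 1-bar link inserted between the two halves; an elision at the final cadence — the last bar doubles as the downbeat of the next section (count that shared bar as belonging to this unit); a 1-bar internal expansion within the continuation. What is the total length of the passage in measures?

Basic sentence: 2 + 2 + 4 = 8 bars.
8 (basic form) + 1 (link) + 1 (internal expansion) = 10.
The elision shares a bar with the next section but does not change this unit's count.

10 measures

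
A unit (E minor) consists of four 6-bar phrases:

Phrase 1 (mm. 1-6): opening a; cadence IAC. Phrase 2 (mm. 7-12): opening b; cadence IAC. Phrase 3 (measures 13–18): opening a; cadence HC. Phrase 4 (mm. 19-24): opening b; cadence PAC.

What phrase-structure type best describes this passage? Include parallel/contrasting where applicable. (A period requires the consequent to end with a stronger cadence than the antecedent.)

Four phrases in two halves: the first half (bars 1–12) ends with an imperfect authentic cadence, the second (measures 13-24) with a perfect authentic cadence — a large antecedent–consequent pair, i.e. a double period.
Phrase 3 begins with the same material as phrase 1, making it parallel.

parallel double period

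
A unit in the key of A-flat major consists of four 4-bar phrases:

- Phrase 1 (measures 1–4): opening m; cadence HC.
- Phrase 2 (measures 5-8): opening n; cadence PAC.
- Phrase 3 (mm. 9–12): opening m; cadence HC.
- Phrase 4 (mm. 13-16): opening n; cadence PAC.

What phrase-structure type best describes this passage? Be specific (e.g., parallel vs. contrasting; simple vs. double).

The cadence pattern HC–PAC–HC–PAC is weak–strong twice, and phrases 3–4 restate phrases 1–2: a period heard twice, not a double period (which would end weakly at phrase 2).

repeated period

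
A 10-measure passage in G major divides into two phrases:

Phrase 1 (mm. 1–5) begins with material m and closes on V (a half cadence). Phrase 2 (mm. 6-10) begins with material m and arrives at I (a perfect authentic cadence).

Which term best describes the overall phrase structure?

Phrase 1 ends with a half cadence (weaker) and phrase 2 with a perfect authentic cadence (stronger): antecedent + consequent = a period.
The two phrases open with the same material (m / m), so the period is parallel.

parallel period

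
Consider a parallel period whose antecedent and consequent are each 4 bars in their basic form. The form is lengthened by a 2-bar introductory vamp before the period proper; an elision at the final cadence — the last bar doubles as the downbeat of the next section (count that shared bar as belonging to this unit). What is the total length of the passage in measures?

10 measures

Basic parallel period: 4 + 4 = 8 bars.
8 (basic form) + 2 (introduction) = 10.
The elision shares a bar with the next section but does not change this unit's count.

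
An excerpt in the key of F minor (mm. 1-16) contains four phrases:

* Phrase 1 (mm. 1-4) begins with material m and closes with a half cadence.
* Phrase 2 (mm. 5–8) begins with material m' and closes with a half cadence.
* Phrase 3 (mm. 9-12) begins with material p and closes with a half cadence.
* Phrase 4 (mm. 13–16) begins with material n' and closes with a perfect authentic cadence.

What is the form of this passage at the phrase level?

contrasting double period

Four phrases in two halves: the first half (measures 1–8) ends with a half cadence, the second (mm. 9–16) with a perfect authentic cadence — a large antecedent–consequent pair, i.e. a double period.
Phrase 3 begins with different material from phrase 1, making it contrasting.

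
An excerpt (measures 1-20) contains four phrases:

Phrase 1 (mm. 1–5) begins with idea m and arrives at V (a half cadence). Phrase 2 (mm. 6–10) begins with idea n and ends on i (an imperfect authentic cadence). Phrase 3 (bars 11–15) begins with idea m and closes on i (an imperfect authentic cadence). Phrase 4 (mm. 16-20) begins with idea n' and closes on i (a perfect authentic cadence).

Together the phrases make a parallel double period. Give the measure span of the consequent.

In a double period the first pair of phrases (ending imperfect authentic cadence) is the large antecedent and the second pair (ending perfect authentic cadence) is the large consequent; the consequent is measures 11–20.

measures 11–20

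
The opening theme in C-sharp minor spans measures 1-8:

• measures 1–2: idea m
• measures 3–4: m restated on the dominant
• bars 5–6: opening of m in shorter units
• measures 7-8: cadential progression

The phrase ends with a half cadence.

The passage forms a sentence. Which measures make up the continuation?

After the presentation (mm. 1-4), the continuation covers the fragmentation through the cadence: measures 5–8.

measures 5–8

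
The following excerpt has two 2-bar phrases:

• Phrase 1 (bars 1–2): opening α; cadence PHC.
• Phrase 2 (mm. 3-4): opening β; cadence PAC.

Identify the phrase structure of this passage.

Phrase 1 ends with a Phrygian half cadence (weaker) and phrase 2 with a perfect authentic cadence (stronger): antecedent + consequent = a period.
The two phrases open with different material (α / β), so the period is contrasting.

contrasting period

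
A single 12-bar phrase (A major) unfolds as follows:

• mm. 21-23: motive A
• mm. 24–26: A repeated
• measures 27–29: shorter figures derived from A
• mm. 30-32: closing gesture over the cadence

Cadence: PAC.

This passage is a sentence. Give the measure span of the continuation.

measures 27–32

After the presentation (mm. 21–26), the continuation covers the fragmentation through the cadence: mm. 27-32.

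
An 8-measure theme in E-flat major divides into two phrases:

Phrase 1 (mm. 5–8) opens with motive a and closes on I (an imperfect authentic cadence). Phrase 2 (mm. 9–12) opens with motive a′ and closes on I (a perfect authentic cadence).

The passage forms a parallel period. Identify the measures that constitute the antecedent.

measures 5–8

The antecedent is the phrase ending with the weaker cadence (imperfect authentic cadence, phrase 1) and the consequent the one ending more conclusively (perfect authentic cadence, phrase 2); the antecedent is measures 5–8.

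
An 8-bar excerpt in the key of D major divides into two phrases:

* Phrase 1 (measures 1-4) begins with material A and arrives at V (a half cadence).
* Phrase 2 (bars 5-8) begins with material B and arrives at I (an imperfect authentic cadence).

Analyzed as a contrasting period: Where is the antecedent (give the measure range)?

measures 1–4

The antecedent is the phrase ending with the weaker cadence (half cadence, phrase 1) and the consequent the one ending more conclusively (imperfect authentic cadence, phrase 2); the antecedent is measures 1–4.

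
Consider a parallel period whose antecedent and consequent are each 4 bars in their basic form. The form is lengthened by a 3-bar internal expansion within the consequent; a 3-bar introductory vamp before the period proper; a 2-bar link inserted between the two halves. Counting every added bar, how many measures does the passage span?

16 measures

Basic parallel period: 4 + 4 = 8 bars.
8 (basic form) + 3 (internal expansion) + 3 (introduction) + 2 (link) = 16.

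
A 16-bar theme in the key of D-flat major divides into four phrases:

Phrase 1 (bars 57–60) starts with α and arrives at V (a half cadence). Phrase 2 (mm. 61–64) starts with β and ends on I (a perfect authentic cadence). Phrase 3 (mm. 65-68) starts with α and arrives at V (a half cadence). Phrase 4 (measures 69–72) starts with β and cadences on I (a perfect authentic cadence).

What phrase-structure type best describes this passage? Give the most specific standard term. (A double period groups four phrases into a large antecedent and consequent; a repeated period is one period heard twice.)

The cadence pattern HC–PAC–HC–PAC is weak–strong twice, and phrases 3–4 restate phrases 1–2: a period heard twice, not a double period (which would end weakly at phrase 2).

repeated period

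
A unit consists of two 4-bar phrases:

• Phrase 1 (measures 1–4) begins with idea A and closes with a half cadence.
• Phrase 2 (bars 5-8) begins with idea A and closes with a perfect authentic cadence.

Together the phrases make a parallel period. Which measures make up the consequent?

measures 5–8

The phrase ending with the weaker cadence (half cadence) is the antecedent; the one ending more conclusively (perfect authentic cadence) is the consequent. The consequent is measures 5–8.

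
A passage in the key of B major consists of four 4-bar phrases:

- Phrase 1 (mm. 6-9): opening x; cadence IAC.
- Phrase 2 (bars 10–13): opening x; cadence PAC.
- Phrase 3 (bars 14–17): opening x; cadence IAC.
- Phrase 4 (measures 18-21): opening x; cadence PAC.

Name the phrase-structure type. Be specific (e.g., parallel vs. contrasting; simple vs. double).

The cadence pattern IAC–PAC–IAC–PAC is weak–strong twice, and phrases 3–4 restate phrases 1–2: a period heard twice, not a double period (which would end weakly at phrase 2).

repeated period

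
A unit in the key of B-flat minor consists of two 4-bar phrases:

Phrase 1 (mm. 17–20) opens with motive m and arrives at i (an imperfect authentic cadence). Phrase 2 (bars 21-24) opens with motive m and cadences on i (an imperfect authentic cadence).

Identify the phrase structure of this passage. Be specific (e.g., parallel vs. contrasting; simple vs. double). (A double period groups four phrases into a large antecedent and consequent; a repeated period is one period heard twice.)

repeated phrase

Both phrases have the same opening (m) and the same cadence (imperfect authentic cadence): the second is a restatement, not a consequent, so this is a repeated phrase rather than a period.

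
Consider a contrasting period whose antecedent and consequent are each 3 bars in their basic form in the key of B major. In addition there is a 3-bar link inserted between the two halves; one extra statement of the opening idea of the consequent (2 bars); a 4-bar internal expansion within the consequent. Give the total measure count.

Basic contrasting period: 3 + 3 = 6 bars.
6 (basic form) + 3 (link) + 2 (extra statement) + 4 (internal expansion) = 15.

15 measures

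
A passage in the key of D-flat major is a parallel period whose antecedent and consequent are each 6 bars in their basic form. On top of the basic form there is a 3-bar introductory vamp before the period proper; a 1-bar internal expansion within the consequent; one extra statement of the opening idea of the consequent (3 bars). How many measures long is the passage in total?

19 measures

Basic parallel period: 6 + 6 = 12 bars.
12 (basic form) + 3 (introduction) + 1 (internal expansion) + 3 (extra statement) = 19.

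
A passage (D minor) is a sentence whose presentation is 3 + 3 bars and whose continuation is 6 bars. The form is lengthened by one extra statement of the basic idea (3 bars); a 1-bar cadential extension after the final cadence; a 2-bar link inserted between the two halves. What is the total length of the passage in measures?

18 measures

Basic sentence: 3 + 3 + 6 = 12 bars.
12 (basic form) + 3 (extra statement) + 1 (cadential extension) + 2 (link) = 18.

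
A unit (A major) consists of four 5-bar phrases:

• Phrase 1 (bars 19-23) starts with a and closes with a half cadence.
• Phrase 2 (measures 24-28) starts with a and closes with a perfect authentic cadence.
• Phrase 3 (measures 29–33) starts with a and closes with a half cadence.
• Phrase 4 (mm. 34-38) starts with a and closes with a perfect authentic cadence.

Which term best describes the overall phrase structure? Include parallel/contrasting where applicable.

The cadence pattern HC–PAC–HC–PAC is weak–strong twice, and phrases 3–4 restate phrases 1–2: a period heard twice, not a double period (which would end weakly at phrase 2).

repeated period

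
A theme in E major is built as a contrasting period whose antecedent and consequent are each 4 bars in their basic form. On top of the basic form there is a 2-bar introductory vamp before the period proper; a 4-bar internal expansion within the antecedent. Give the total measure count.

14 measures

Basic contrasting period: 4 + 4 = 8 bars.
8 (basic form) + 2 (introduction) + 4 (internal expansion) = 14.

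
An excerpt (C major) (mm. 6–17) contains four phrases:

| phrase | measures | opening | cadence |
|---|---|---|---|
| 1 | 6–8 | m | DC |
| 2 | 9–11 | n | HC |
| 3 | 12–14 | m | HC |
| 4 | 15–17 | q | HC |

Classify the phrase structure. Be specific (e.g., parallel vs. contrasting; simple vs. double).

Phrase 4 ends with a half cadence, no stronger than phrase 2's half cadence, so the four phrases do not form a double period; nor do phrases 3–4 duplicate 1–2, so it is not a repeated period. With no phrase reaching a conclusive cadence, the passage is a phrase group.

phrase group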